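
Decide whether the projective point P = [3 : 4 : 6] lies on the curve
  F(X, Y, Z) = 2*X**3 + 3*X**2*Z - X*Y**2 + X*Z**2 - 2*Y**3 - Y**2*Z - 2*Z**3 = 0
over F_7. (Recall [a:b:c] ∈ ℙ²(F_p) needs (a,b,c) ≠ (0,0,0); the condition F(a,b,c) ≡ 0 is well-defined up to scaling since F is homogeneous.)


F(3,4,6) ≡ 5 (mod 7); P is NOT on the curve.

Evaluate F(3, 4, 6) term-by-term (mod 7).
  2*X**3 ↦ 2·27·1·1 = 54
  3*X**2*Z ↦ 3·9·1·6 = 162
  -X*Y**2 ↦ -1·3·16·1 = -48
  X*Z**2 ↦ 1·3·1·36 = 108
  -2*Y**3 ↦ -2·1·64·1 = -128
  -Y**2*Z ↦ -1·1·16·6 = -96
  -2*Z**3 ↦ -2·1·1·216 = -432
Sum: F(3, 4, 6) = (54) + (162) + (-48) + (108) + (-128) + (-96) + (-432) = -380.
Reducing mod 7: -380 ≡ 5 (mod 7).
Since F(a, b, c) ≡ 5 ≠ 0 (mod 7), P does NOT lie on the curve.


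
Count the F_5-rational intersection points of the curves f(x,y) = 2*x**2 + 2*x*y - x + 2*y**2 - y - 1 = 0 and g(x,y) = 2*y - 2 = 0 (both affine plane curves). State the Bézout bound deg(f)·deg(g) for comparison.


Common zeros: {(0, 1), (2, 1)}; count = 2; Bézout bound = 2.

deg(f) = 2, deg(g) = 1, so Bézout bound = 2.
Scan x ∈ F_5. For each x, list the y ∈ F_5 with f(x, y) ≡ 0 and those with g(x, y) ≡ 0 (mod 5); the common zeros in that column are the intersection.
  x = 0: f ≡ 0 at y ∈ {1, 2}; g ≡ 0 at y ∈ {1}; common: {1}.
  x = 1: f ≡ 0 at y ∈ {0, 2}; g ≡ 0 at y ∈ {1}; common: ∅.
  x = 2: f ≡ 0 at y ∈ {0, 1}; g ≡ 0 at y ∈ {1}; common: {1}.
  x = 3: f ≡ 0 at y ∈ ∅; g ≡ 0 at y ∈ {1}; common: ∅.
  x = 4: f ≡ 0 at y ∈ ∅; g ≡ 0 at y ∈ {1}; common: ∅.
Collecting: common zeros = {(0, 1), (2, 1)}, so the count is 2.
Comparison with the Bézout bound: 2 ≤ 2 = deg(f)·deg(g), as expected for curves with no common component (the bound is attained).


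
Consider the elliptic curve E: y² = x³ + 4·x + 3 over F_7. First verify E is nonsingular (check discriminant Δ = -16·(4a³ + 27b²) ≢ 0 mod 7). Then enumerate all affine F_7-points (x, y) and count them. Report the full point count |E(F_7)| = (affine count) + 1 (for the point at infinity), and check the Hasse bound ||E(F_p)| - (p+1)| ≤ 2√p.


Affine points = {(1, 1), (1, 6), (3, 0), (5, 1), (5, 6)}; affine count = 5; |E(F_7)| = 6.

Discriminant check: Δ ∝ 4a³ + 27b² = 4·4³ + 27·3² = 4·64 + 27·9 ≡ 2 (mod 7). Nonzero ⇒ E is nonsingular.
For each x ∈ F_7, compute rhs = x³ + 4·x + 3 mod 7, then count y ∈ F_7 with y² ≡ rhs.
  x = 0: rhs = 3, matching y values: none (0 points).
  x = 1: rhs = 1, matching y values: 1, 6 (2 points).
  x = 2: rhs = 5, matching y values: none (0 points).
  x = 3: rhs = 0, matching y values: 0 (1 points).
  x = 4: rhs = 6, matching y values: none (0 points).
  x = 5: rhs = 1, matching y values: 1, 6 (2 points).
  x = 6: rhs = 5, matching y values: none (0 points).
Total affine count: 5.
Full point count |E(F_7)| = 5 + 1 = 6.
Hasse bound: |6 − (7+1)| = |-2| = 2 ≤ 2√7 ≈ 5.2915 ✓.


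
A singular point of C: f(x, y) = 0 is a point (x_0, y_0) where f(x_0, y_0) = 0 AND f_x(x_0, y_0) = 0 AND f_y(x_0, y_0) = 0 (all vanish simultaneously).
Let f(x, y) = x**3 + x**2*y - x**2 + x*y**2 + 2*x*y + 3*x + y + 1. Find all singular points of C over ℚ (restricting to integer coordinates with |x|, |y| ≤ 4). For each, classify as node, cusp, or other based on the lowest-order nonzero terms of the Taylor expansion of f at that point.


Singular points: {(1, -2)}; classification: cusp.

Compute partial derivatives:
  f_x = 3*x**2 + 2*x*y - 2*x + y**2 + 2*y + 3.
  f_y = x**2 + 2*x*y + 2*x + 1.
Scan x_0 ∈ {−4, ..., 4}. For each x_0, f_y(x_0, y) is a polynomial in y; find its integer roots y ∈ {−4, ..., 4}, then test f_x and f at those candidates.
  x = -4: f_y(-4, y) = 9 - 8*y; no integer root y with |y| ≤ 4.
  x = -3: f_y(-3, y) = 4 - 6*y; no integer root y with |y| ≤ 4.
  x = -2: f_y(-2, y) = 1 - 4*y; no integer root y with |y| ≤ 4.
  x = -1: f_y(-1, y) = -2*y; vanishes at y ∈ {0}. (-1, 0): f_x = 8 ≠ 0.
  x = 0: f_y(0, y) = 1; no integer root y with |y| ≤ 4.
  x = 1: f_y(1, y) = 2*y + 4; vanishes at y ∈ {-2}. (1, -2): f_x = 0, f = 0 — SINGULAR.
  x = 2: f_y(2, y) = 4*y + 9; no integer root y with |y| ≤ 4.
  x = 3: f_y(3, y) = 6*y + 16; no integer root y with |y| ≤ 4.
  x = 4: f_y(4, y) = 8*y + 25; no integer root y with |y| ≤ 4.
Only singular point on the grid: (1, -2).
Classify: substitute x = 1 + u, y = -2 + v and expand: f = u**3 + u**2*v + u*v**2 + v**2.
No constant or linear terms (consistent with a singular point). Quadratic part: v**2. Cubic part: u**3 + u**2*v + u*v**2.
The quadratic part v**2 is a perfect square, so there is a single (double) tangent line v = 0, i.e. y = -2. Restricting the cubic part to that line (v = 0) leaves u**3 ≠ 0, so f is not divisible by v and the branch is v² ≈ -u**3 to lowest order — this is a cusp.
Classification: cusp.


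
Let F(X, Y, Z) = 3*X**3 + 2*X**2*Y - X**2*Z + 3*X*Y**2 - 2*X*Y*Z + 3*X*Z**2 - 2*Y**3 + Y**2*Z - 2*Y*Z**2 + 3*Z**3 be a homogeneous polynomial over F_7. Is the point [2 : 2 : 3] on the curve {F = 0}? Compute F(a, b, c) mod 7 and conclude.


F(2,2,3) ≡ 4 (mod 7); P is NOT on the curve.

Evaluate F(2, 2, 3) term-by-term (mod 7).
  3*X**3 ↦ 3·8·1·1 = 24
  2*X**2*Y ↦ 2·4·2·1 = 16
  -X**2*Z ↦ -1·4·1·3 = -12
  3*X*Y**2 ↦ 3·2·4·1 = 24
  -2*X*Y*Z ↦ -2·2·2·3 = -24
  3*X*Z**2 ↦ 3·2·1·9 = 54
  -2*Y**3 ↦ -2·1·8·1 = -16
  Y**2*Z ↦ 1·1·4·3 = 12
  -2*Y*Z**2 ↦ -2·1·2·9 = -36
  3*Z**3 ↦ 3·1·1·27 = 81
Sum: F(2, 2, 3) = (24) + (16) + (-12) + (24) + (-24) + (54) + (-16) + (12) + (-36) + (81) = 123.
Reducing mod 7: 123 ≡ 4 (mod 7).
Since F(a, b, c) ≡ 4 ≠ 0 (mod 7), P does NOT lie on the curve.


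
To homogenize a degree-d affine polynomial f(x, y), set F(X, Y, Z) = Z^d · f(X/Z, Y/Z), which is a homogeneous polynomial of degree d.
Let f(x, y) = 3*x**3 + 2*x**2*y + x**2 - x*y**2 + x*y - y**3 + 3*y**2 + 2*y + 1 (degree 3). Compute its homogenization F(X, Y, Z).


F(X, Y, Z) = 3*X**3 + 2*X**2*Y + X**2*Z - X*Y**2 + X*Y*Z - Y**3 + 3*Y**2*Z + 2*Y*Z**2 + Z**3

deg(f) = 3.
Substitute x = X/Z, y = Y/Z into f, then multiply by Z^3.
  monomial 3·x^3·y^0 ↦ 3·X^3·Y^0·Z^0.
  monomial 2·x^2·y^1 ↦ 2·X^2·Y^1·Z^0.
  monomial 1·x^2·y^0 ↦ 1·X^2·Y^0·Z^1.
  monomial -1·x^1·y^2 ↦ -1·X^1·Y^2·Z^0.
  monomial 1·x^1·y^1 ↦ 1·X^1·Y^1·Z^1.
  monomial -1·x^0·y^3 ↦ -1·X^0·Y^3·Z^0.
  monomial 3·x^0·y^2 ↦ 3·X^0·Y^2·Z^1.
  monomial 2·x^0·y^1 ↦ 2·X^0·Y^1·Z^2.
  monomial 1·x^0·y^0 ↦ 1·X^0·Y^0·Z^3.
Collecting: F(X, Y, Z) = 3*X**3 + 2*X**2*Y + X**2*Z - X*Y**2 + X*Y*Z - Y**3 + 3*Y**2*Z + 2*Y*Z**2 + Z**3.


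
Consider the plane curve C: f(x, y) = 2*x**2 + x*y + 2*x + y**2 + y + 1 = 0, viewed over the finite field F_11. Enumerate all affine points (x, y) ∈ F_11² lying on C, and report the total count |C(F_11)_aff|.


Affine F_11-points: {(2, 9), (2, 10), (3, 8), (3, 10), (4, 2), (4, 4), (5, 2), (5, 3), (9, 3), (9, 9)}; count = 10.

For each of the 121 pairs (x, y) ∈ F_11², evaluate f(x, y) mod 11. Record the zeros.
  x = 0: [0↦1, 1↦3, 2↦7, 3↦2, 4↦10, 5↦9, 6↦10, 7↦2, 8↦7, 9↦3, 10↦1]  zeros at y ∈ ∅
  x = 1: [0↦5, 1↦8, 2↦2, 3↦9, 4↦7, 5↦7, 6↦9, 7↦2, 8↦8, 9↦5, 10↦4]  zeros at y ∈ ∅
  x = 2: [0↦2, 1↦6, 2↦1, 3↦9, 4↦8, 5↦9, 6↦1, 7↦6, 8↦2, 9↦0, 10↦0]  zeros at y ∈ {9, 10}
  x = 3: [0↦3, 1↦8, 2↦4, 3↦2, 4↦2, 5↦4, 6↦8, 7↦3, 8↦0, 9↦10, 10↦0]  zeros at y ∈ {8, 10}
  x = 4: [0↦8, 1↦3, 2↦0, 3↦10, 4↦0, 5↦3, 6↦8, 7↦4, 8↦2, 9↦2, 10↦4]  zeros at y ∈ {2, 4}
  x = 5: [0↦6, 1↦2, 2↦0, 3↦0, 4↦2, 5↦6, 6↦1, 7↦9, 8↦8, 9↦9, 10↦1]  zeros at y ∈ {2, 3}
  x = 6: [0↦8, 1↦5, 2↦4, 3↦5, 4↦8, 5↦2, 6↦9, 7↦7, 8↦7, 9↦9, 10↦2]  zeros at y ∈ ∅
  x = 7: [0↦3, 1↦1, 2↦1, 3↦3, 4↦7, 5↦2, 6↦10, 7↦9, 8↦10, 9↦2, 10↦7]  zeros at y ∈ ∅
  x = 8: [0↦2, 1↦1, 2↦2, 3↦5, 4↦10, 5↦6, 6↦4, 7↦4, 8↦6, 9↦10, 10↦5]  zeros at y ∈ ∅
  x = 9: [0↦5, 1↦5, 2↦7, 3↦0, 4↦6, 5↦3, 6↦2, 7↦3, 8↦6, 9↦0, 10↦7]  zeros at y ∈ {3, 9}
  x = 10: [0↦1, 1↦2, 2↦5, 3↦10, 4↦6, 5↦4, 6↦4, 7↦6, 8↦10, 9↦5, 10↦2]  zeros at y ∈ ∅
Collecting zeros: affine points = {(2, 9), (2, 10), (3, 8), (3, 10), (4, 2), (4, 4), (5, 2), (5, 3), (9, 3), (9, 9)}.
Total count |C(F_11)_aff| = 10.


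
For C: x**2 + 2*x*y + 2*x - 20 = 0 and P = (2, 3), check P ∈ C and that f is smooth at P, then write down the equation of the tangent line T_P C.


Tangent line at P: 12*x + 4*y - 36 = 0.

Step 1: f(2, 3) = 0, so P lies on C.
Step 2: partial derivatives
  f_x(x, y) = 2*x + 2*y + 2, f_y(x, y) = 2*x.
  f_x(P) = 12, f_y(P) = 4 (gradient nonzero, so P is smooth).
Step 3: tangent line at P: 12·(x − 2) + 4·(y − 3) = 0.
Expanding: 12*x + 4*y - 36 = 0.


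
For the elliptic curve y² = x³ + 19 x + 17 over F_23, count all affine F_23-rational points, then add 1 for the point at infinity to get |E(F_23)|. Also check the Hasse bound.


Affine points = {(3, 3), (3, 20), (6, 5), (6, 18), (11, 4), (11, 19), (12, 8), (12, 15), (13, 0), (16, 1), (16, 22), (17, 3), (17, 20), (18, 2), (18, 21), (20, 5), (20, 18)}; affine count = 17; |E(F_23)| = 18.

Discriminant check: Δ ∝ 4a³ + 27b² = 4·19³ + 27·17² = 4·6859 + 27·289 ≡ 3 (mod 23). Nonzero ⇒ E is nonsingular.
For each x ∈ F_23, compute rhs = x³ + 19·x + 17 mod 23, then count y ∈ F_23 with y² ≡ rhs.
  x = 0: rhs = 17, matching y values: none (0 points).
  x = 1: rhs = 14, matching y values: none (0 points).
  x = 2: rhs = 17, matching y values: none (0 points).
  x = 3: rhs = 9, matching y values: 3, 20 (2 points).
  x = 4: rhs = 19, matching y values: none (0 points).
  x = 5: rhs = 7, matching y values: none (0 points).
  x = 6: rhs = 2, matching y values: 5, 18 (2 points).
  x = 7: rhs = 10, matching y values: none (0 points).
  x = 8: rhs = 14, matching y values: none (0 points).
  x = 9: rhs = 20, matching y values: none (0 points).
  x = 10: rhs = 11, matching y values: none (0 points).
  x = 11: rhs = 16, matching y values: 4, 19 (2 points).
  x = 12: rhs = 18, matching y values: 8, 15 (2 points).
  x = 13: rhs = 0, matching y values: 0 (1 points).
  x = 14: rhs = 14, matching y values: none (0 points).
  x = 15: rhs = 20, matching y values: none (0 points).
  x = 16: rhs = 1, matching y values: 1, 22 (2 points).
  x = 17: rhs = 9, matching y values: 3, 20 (2 points).
  x = 18: rhs = 4, matching y values: 2, 21 (2 points).
  x = 19: rhs = 15, matching y values: none (0 points).
  x = 20: rhs = 2, matching y values: 5, 18 (2 points).
  x = 21: rhs = 17, matching y values: none (0 points).
  x = 22: rhs = 20, matching y values: none (0 points).
Total affine count: 17.
Full point count |E(F_23)| = 17 + 1 = 18.
Hasse bound: |18 − (23+1)| = |-6| = 6 ≤ 2√23 ≈ 9.5917 ✓.


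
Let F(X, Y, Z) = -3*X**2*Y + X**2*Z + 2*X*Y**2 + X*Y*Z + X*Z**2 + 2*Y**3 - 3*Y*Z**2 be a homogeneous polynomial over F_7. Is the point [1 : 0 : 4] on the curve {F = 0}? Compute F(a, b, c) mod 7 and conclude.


F(1,0,4) ≡ 6 (mod 7); P is NOT on the curve.

Evaluate F(1, 0, 4) term-by-term (mod 7).
  -3*X**2*Y ↦ -3·1·0·1 = 0
  X**2*Z ↦ 1·1·1·4 = 4
  2*X*Y**2 ↦ 2·1·0·1 = 0
  X*Y*Z ↦ 1·1·0·4 = 0
  X*Z**2 ↦ 1·1·1·16 = 16
  2*Y**3 ↦ 2·1·0·1 = 0
  -3*Y*Z**2 ↦ -3·1·0·16 = 0
Sum: F(1, 0, 4) = (0) + (4) + (0) + (0) + (16) + (0) + (0) = 20.
Reducing mod 7: 20 ≡ 6 (mod 7).
Since F(a, b, c) ≡ 6 ≠ 0 (mod 7), P does NOT lie on the curve.


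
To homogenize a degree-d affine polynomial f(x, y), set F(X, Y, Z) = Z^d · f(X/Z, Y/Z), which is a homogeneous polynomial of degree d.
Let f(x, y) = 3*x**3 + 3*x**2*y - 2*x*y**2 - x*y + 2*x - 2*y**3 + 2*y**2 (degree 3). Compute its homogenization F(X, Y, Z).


F(X, Y, Z) = 3*X**3 + 3*X**2*Y - 2*X*Y**2 - X*Y*Z + 2*X*Z**2 - 2*Y**3 + 2*Y**2*Z

deg(f) = 3.
Substitute x = X/Z, y = Y/Z into f, then multiply by Z^3.
  monomial 3·x^3·y^0 ↦ 3·X^3·Y^0·Z^0.
  monomial 3·x^2·y^1 ↦ 3·X^2·Y^1·Z^0.
  monomial -2·x^1·y^2 ↦ -2·X^1·Y^2·Z^0.
  monomial -1·x^1·y^1 ↦ -1·X^1·Y^1·Z^1.
  monomial 2·x^1·y^0 ↦ 2·X^1·Y^0·Z^2.
  monomial -2·x^0·y^3 ↦ -2·X^0·Y^3·Z^0.
  monomial 2·x^0·y^2 ↦ 2·X^0·Y^2·Z^1.
Collecting: F(X, Y, Z) = 3*X**3 + 3*X**2*Y - 2*X*Y**2 - X*Y*Z + 2*X*Z**2 - 2*Y**3 + 2*Y**2*Z.


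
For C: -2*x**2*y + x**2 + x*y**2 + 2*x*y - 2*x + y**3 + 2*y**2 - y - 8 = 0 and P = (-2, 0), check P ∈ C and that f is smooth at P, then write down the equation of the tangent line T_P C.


Tangent line at P: -6*x - 13*y - 12 = 0.

Step 1: f(-2, 0) = 0, so P lies on C.
Step 2: partial derivatives
  f_x(x, y) = -4*x*y + 2*x + y**2 + 2*y - 2, f_y(x, y) = -2*x**2 + 2*x*y + 2*x + 3*y**2 + 4*y - 1.
  f_x(P) = -6, f_y(P) = -13 (gradient nonzero, so P is smooth).
Step 3: tangent line at P: -6·(x − -2) + -13·(y − 0) = 0.
Expanding: -6*x - 13*y - 12 = 0.


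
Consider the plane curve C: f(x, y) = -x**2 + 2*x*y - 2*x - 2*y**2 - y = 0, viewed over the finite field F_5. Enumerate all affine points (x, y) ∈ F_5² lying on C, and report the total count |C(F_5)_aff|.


Affine F_5-points: {(0, 0), (0, 2), (2, 2), (3, 0)}; count = 4.

For each of the 25 pairs (x, y) ∈ F_5², evaluate f(x, y) mod 5. Record the zeros.
  x = 0: [0↦0, 1↦2, 2↦0, 3↦4, 4↦4]  zeros at y ∈ {0, 2}
  x = 1: [0↦2, 1↦1, 2↦1, 3↦2, 4↦4]  zeros at y ∈ ∅
  x = 2: [0↦2, 1↦3, 2↦0, 3↦3, 4↦2]  zeros at y ∈ {2}
  x = 3: [0↦0, 1↦3, 2↦2, 3↦2, 4↦3]  zeros at y ∈ {0}
  x = 4: [0↦1, 1↦1, 2↦2, 3↦4, 4↦2]  zeros at y ∈ ∅
Collecting zeros: affine points = {(0, 0), (0, 2), (2, 2), (3, 0)}.
Total count |C(F_5)_aff| = 4.


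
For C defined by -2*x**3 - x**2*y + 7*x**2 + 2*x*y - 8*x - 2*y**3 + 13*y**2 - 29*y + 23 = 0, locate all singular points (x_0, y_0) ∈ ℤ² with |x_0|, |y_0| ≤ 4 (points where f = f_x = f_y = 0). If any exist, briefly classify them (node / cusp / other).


Singular points: {(1, 2)}; classification: node.

Compute partial derivatives:
  f_x = -6*x**2 - 2*x*y + 14*x + 2*y - 8.
  f_y = -x**2 + 2*x - 6*y**2 + 26*y - 29.
Scan x_0 ∈ {−4, ..., 4}. For each x_0, f_y(x_0, y) is a polynomial in y; find its integer roots y ∈ {−4, ..., 4}, then test f_x and f at those candidates.
  x = -4: f_y(-4, y) = -6*y**2 + 26*y - 53; no integer root y with |y| ≤ 4.
  x = -3: f_y(-3, y) = -6*y**2 + 26*y - 44; no integer root y with |y| ≤ 4.
  x = -2: f_y(-2, y) = -6*y**2 + 26*y - 37; no integer root y with |y| ≤ 4.
  x = -1: f_y(-1, y) = -6*y**2 + 26*y - 32; no integer root y with |y| ≤ 4.
  x = 0: f_y(0, y) = -6*y**2 + 26*y - 29; no integer root y with |y| ≤ 4.
  x = 1: f_y(1, y) = -6*y**2 + 26*y - 28; vanishes at y ∈ {2}. (1, 2): f_x = 0, f = 0 — SINGULAR.
  x = 2: f_y(2, y) = -6*y**2 + 26*y - 29; no integer root y with |y| ≤ 4.
  x = 3: f_y(3, y) = -6*y**2 + 26*y - 32; no integer root y with |y| ≤ 4.
  x = 4: f_y(4, y) = -6*y**2 + 26*y - 37; no integer root y with |y| ≤ 4.
Only singular point on the grid: (1, 2).
Classify: substitute x = 1 + u, y = 2 + v and expand: f = -2*u**3 - u**2*v - u**2 - 2*v**3 + v**2.
No constant or linear terms (consistent with a singular point). Quadratic part: -u**2 + v**2. Cubic part: -2*u**3 - u**2*v - 2*v**3.
The quadratic part v**2 - u**2 = (v − u)(v + u) splits into two distinct linear factors, so there are two distinct tangent lines y − 2 = ±(x − 1) — this is a node (ordinary double point).
Classification: node.


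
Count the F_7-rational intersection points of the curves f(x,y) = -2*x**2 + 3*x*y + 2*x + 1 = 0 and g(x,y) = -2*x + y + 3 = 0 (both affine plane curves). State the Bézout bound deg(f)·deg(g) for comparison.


Common zeros: ∅; count = 0; Bézout bound = 2.

deg(f) = 2, deg(g) = 1, so Bézout bound = 2.
Scan x ∈ F_7. For each x, list the y ∈ F_7 with f(x, y) ≡ 0 and those with g(x, y) ≡ 0 (mod 7); the common zeros in that column are the intersection.
  x = 0: f ≡ 0 at y ∈ ∅; g ≡ 0 at y ∈ {4}; common: ∅.
  x = 1: f ≡ 0 at y ∈ {2}; g ≡ 0 at y ∈ {6}; common: ∅.
  x = 2: f ≡ 0 at y ∈ {4}; g ≡ 0 at y ∈ {1}; common: ∅.
  x = 3: f ≡ 0 at y ∈ {2}; g ≡ 0 at y ∈ {3}; common: ∅.
  x = 4: f ≡ 0 at y ∈ {6}; g ≡ 0 at y ∈ {5}; common: ∅.
  x = 5: f ≡ 0 at y ∈ {4}; g ≡ 0 at y ∈ {0}; common: ∅.
  x = 6: f ≡ 0 at y ∈ {6}; g ≡ 0 at y ∈ {2}; common: ∅.
Collecting: common zeros = ∅, so the count is 0.
Comparison with the Bézout bound: 0 ≤ 2 = deg(f)·deg(g), as expected for curves with no common component (the affine F_7-count falls short of the bound because intersections may lie at infinity, over extension fields, or carry multiplicity).


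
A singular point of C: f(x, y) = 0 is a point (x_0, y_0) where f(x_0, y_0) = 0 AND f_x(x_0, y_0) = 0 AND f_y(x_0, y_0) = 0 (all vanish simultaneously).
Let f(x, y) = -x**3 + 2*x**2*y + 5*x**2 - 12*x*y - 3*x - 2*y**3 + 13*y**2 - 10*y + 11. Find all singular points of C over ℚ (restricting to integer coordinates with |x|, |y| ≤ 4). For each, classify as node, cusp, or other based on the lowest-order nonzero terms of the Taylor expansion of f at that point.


Singular points: {(3, 2)}; classification: cusp.

Compute partial derivatives:
  f_x = -3*x**2 + 4*x*y + 10*x - 12*y - 3.
  f_y = 2*x**2 - 12*x - 6*y**2 + 26*y - 10.
Scan x_0 ∈ {−4, ..., 4}. For each x_0, f_y(x_0, y) is a polynomial in y; find its integer roots y ∈ {−4, ..., 4}, then test f_x and f at those candidates.
  x = -4: f_y(-4, y) = -6*y**2 + 26*y + 70; no integer root y with |y| ≤ 4.
  x = -3: f_y(-3, y) = -6*y**2 + 26*y + 44; no integer root y with |y| ≤ 4.
  x = -2: f_y(-2, y) = -6*y**2 + 26*y + 22; no integer root y with |y| ≤ 4.
  x = -1: f_y(-1, y) = -6*y**2 + 26*y + 4; no integer root y with |y| ≤ 4.
  x = 0: f_y(0, y) = -6*y**2 + 26*y - 10; no integer root y with |y| ≤ 4.
  x = 1: f_y(1, y) = -6*y**2 + 26*y - 20; vanishes at y ∈ {1}. (1, 1): f_x = -4 ≠ 0.
  x = 2: f_y(2, y) = -6*y**2 + 26*y - 26; no integer root y with |y| ≤ 4.
  x = 3: f_y(3, y) = -6*y**2 + 26*y - 28; vanishes at y ∈ {2}. (3, 2): f_x = 0, f = 0 — SINGULAR.
  x = 4: f_y(4, y) = -6*y**2 + 26*y - 26; no integer root y with |y| ≤ 4.
Only singular point on the grid: (3, 2).
Classify: substitute x = 3 + u, y = 2 + v and expand: f = -u**3 + 2*u**2*v - 2*v**3 + v**2.
No constant or linear terms (consistent with a singular point). Quadratic part: v**2. Cubic part: -u**3 + 2*u**2*v - 2*v**3.
The quadratic part v**2 is a perfect square, so there is a single (double) tangent line v = 0, i.e. y = 2. Restricting the cubic part to that line (v = 0) leaves -u**3 ≠ 0, so f is not divisible by v and the branch is v² ≈ u**3 to lowest order — this is a cusp.
Classification: cusp.


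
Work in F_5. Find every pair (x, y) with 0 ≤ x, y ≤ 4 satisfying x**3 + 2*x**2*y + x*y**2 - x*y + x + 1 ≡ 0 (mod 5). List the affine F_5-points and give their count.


Affine F_5-points: {(1, 1), (1, 3), (4, 4)}; count = 3.

For each of the 25 pairs (x, y) ∈ F_5², evaluate f(x, y) mod 5. Record the zeros.
  x = 0: [0↦1, 1↦1, 2↦1, 3↦1, 4↦1]  zeros at y ∈ ∅
  x = 1: [0↦3, 1↦0, 2↦4, 3↦0, 4↦3]  zeros at y ∈ {1, 3}
  x = 2: [0↦1, 1↦4, 2↦1, 3↦2, 4↦2]  zeros at y ∈ ∅
  x = 3: [0↦1, 1↦4, 2↦3, 3↦3, 4↦4]  zeros at y ∈ ∅
  x = 4: [0↦4, 1↦1, 2↦1, 3↦4, 4↦0]  zeros at y ∈ {4}
Collecting zeros: affine points = {(1, 1), (1, 3), (4, 4)}.
Total count |C(F_5)_aff| = 3.


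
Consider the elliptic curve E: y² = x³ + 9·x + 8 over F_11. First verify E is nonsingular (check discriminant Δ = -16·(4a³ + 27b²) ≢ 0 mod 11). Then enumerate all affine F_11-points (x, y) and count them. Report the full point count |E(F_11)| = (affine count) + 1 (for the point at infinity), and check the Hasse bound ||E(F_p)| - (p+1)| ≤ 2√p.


Affine points = {(2, 1), (2, 10), (4, 3), (4, 8), (6, 5), (6, 6), (8, 3), (8, 8), (9, 2), (9, 9), (10, 3), (10, 8)}; affine count = 12; |E(F_11)| = 13.

Discriminant check: Δ ∝ 4a³ + 27b² = 4·9³ + 27·8² = 4·729 + 27·64 ≡ 2 (mod 11). Nonzero ⇒ E is nonsingular.
For each x ∈ F_11, compute rhs = x³ + 9·x + 8 mod 11, then count y ∈ F_11 with y² ≡ rhs.
  x = 0: rhs = 8, matching y values: none (0 points).
  x = 1: rhs = 7, matching y values: none (0 points).
  x = 2: rhs = 1, matching y values: 1, 10 (2 points).
  x = 3: rhs = 7, matching y values: none (0 points).
  x = 4: rhs = 9, matching y values: 3, 8 (2 points).
  x = 5: rhs = 2, matching y values: none (0 points).
  x = 6: rhs = 3, matching y values: 5, 6 (2 points).
  x = 7: rhs = 7, matching y values: none (0 points).
  x = 8: rhs = 9, matching y values: 3, 8 (2 points).
  x = 9: rhs = 4, matching y values: 2, 9 (2 points).
  x = 10: rhs = 9, matching y values: 3, 8 (2 points).
Total affine count: 12.
Full point count |E(F_11)| = 12 + 1 = 13.
Hasse bound: |13 − (11+1)| = |1| = 1 ≤ 2√11 ≈ 6.6332 ✓.


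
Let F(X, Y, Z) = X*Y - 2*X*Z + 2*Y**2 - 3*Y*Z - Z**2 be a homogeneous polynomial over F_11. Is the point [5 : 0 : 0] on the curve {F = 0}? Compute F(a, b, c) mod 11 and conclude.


F(5,0,0) ≡ 0 (mod 11); P is on the curve.

Evaluate F(5, 0, 0) term-by-term (mod 11).
  X*Y ↦ 1·5·0·1 = 0
  -2*X*Z ↦ -2·5·1·0 = 0
  2*Y**2 ↦ 2·1·0·1 = 0
  -3*Y*Z ↦ -3·1·0·0 = 0
  -Z**2 ↦ -1·1·1·0 = 0
Sum: F(5, 0, 0) = (0) + (0) + (0) + (0) + (0) = 0.
Reducing mod 11: 0 ≡ 0 (mod 11).
Since F(a, b, c) ≡ 0 (mod 11), P lies on the curve.


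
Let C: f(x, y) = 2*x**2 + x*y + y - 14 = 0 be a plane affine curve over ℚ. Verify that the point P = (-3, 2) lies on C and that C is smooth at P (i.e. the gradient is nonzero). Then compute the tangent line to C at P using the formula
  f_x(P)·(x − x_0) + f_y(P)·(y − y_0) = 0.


Tangent line at P: -10*x - 2*y - 26 = 0.

Step 1: f(-3, 2) = 0, so P lies on C.
Step 2: partial derivatives
  f_x(x, y) = 4*x + y, f_y(x, y) = x + 1.
  f_x(P) = -10, f_y(P) = -2 (gradient nonzero, so P is smooth).
Step 3: tangent line at P: -10·(x − -3) + -2·(y − 2) = 0.
Expanding: -10*x - 2*y - 26 = 0.


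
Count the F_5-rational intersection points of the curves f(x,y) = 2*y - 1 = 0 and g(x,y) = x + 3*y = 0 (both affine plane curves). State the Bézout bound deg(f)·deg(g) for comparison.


Common zeros: {(1, 3)}; count = 1; Bézout bound = 1.

deg(f) = 1, deg(g) = 1, so Bézout bound = 1.
Scan x ∈ F_5. For each x, list the y ∈ F_5 with f(x, y) ≡ 0 and those with g(x, y) ≡ 0 (mod 5); the common zeros in that column are the intersection.
  x = 0: f ≡ 0 at y ∈ {3}; g ≡ 0 at y ∈ {0}; common: ∅.
  x = 1: f ≡ 0 at y ∈ {3}; g ≡ 0 at y ∈ {3}; common: {3}.
  x = 2: f ≡ 0 at y ∈ {3}; g ≡ 0 at y ∈ {1}; common: ∅.
  x = 3: f ≡ 0 at y ∈ {3}; g ≡ 0 at y ∈ {4}; common: ∅.
  x = 4: f ≡ 0 at y ∈ {3}; g ≡ 0 at y ∈ {2}; common: ∅.
Collecting: common zeros = {(1, 3)}, so the count is 1.
Comparison with the Bézout bound: 1 ≤ 1 = deg(f)·deg(g), as expected for curves with no common component (the bound is attained).


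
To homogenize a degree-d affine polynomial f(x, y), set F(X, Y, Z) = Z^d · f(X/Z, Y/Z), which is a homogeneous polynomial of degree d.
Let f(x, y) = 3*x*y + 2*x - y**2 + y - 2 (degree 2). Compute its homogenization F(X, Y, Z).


F(X, Y, Z) = 3*X*Y + 2*X*Z - Y**2 + Y*Z - 2*Z**2

deg(f) = 2.
Substitute x = X/Z, y = Y/Z into f, then multiply by Z^2.
  monomial 3·x^1·y^1 ↦ 3·X^1·Y^1·Z^0.
  monomial 2·x^1·y^0 ↦ 2·X^1·Y^0·Z^1.
  monomial -1·x^0·y^2 ↦ -1·X^0·Y^2·Z^0.
  monomial 1·x^0·y^1 ↦ 1·X^0·Y^1·Z^1.
  monomial -2·x^0·y^0 ↦ -2·X^0·Y^0·Z^2.
Collecting: F(X, Y, Z) = 3*X*Y + 2*X*Z - Y**2 + Y*Z - 2*Z**2.


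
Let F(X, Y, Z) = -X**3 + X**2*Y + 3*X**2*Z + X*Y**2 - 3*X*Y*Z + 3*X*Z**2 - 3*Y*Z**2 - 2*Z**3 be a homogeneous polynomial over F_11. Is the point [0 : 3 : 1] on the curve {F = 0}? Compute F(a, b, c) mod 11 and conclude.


F(0,3,1) ≡ 0 (mod 11); P is on the curve.

Evaluate F(0, 3, 1) term-by-term (mod 11).
  -X**3 ↦ -1·0·1·1 = 0
  X**2*Y ↦ 1·0·3·1 = 0
  3*X**2*Z ↦ 3·0·1·1 = 0
  X*Y**2 ↦ 1·0·9·1 = 0
  -3*X*Y*Z ↦ -3·0·3·1 = 0
  3*X*Z**2 ↦ 3·0·1·1 = 0
  -3*Y*Z**2 ↦ -3·1·3·1 = -9
  -2*Z**3 ↦ -2·1·1·1 = -2
Sum: F(0, 3, 1) = (0) + (0) + (0) + (0) + (0) + (0) + (-9) + (-2) = -11.
Reducing mod 11: -11 ≡ 0 (mod 11).
Since F(a, b, c) ≡ 0 (mod 11), P lies on the curve.


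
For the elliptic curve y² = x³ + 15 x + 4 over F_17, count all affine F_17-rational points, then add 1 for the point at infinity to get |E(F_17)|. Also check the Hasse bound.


Affine points = {(0, 2), (0, 15), (2, 5), (2, 12), (3, 5), (3, 12), (4, 3), (4, 14), (5, 0), (6, 2), (6, 15), (9, 1), (9, 16), (10, 7), (10, 10), (11, 2), (11, 15), (12, 5), (12, 12), (13, 4), (13, 13), (14, 0), (15, 0)}; affine count = 23; |E(F_17)| = 24.

Discriminant check: Δ ∝ 4a³ + 27b² = 4·15³ + 27·4² = 4·3375 + 27·16 ≡ 9 (mod 17). Nonzero ⇒ E is nonsingular.
For each x ∈ F_17, compute rhs = x³ + 15·x + 4 mod 17, then count y ∈ F_17 with y² ≡ rhs.
  x = 0: rhs = 4, matching y values: 2, 15 (2 points).
  x = 1: rhs = 3, matching y values: none (0 points).
  x = 2: rhs = 8, matching y values: 5, 12 (2 points).
  x = 3: rhs = 8, matching y values: 5, 12 (2 points).
  x = 4: rhs = 9, matching y values: 3, 14 (2 points).
  x = 5: rhs = 0, matching y values: 0 (1 points).
  x = 6: rhs = 4, matching y values: 2, 15 (2 points).
  x = 7: rhs = 10, matching y values: none (0 points).
  x = 8: rhs = 7, matching y values: none (0 points).
  x = 9: rhs = 1, matching y values: 1, 16 (2 points).
  x = 10: rhs = 15, matching y values: 7, 10 (2 points).
  x = 11: rhs = 4, matching y values: 2, 15 (2 points).
  x = 12: rhs = 8, matching y values: 5, 12 (2 points).
  x = 13: rhs = 16, matching y values: 4, 13 (2 points).
  x = 14: rhs = 0, matching y values: 0 (1 points).
  x = 15: rhs = 0, matching y values: 0 (1 points).
  x = 16: rhs = 5, matching y values: none (0 points).
Total affine count: 23.
Full point count |E(F_17)| = 23 + 1 = 24.
Hasse bound: |24 − (17+1)| = |6| = 6 ≤ 2√17 ≈ 8.2462 ✓.


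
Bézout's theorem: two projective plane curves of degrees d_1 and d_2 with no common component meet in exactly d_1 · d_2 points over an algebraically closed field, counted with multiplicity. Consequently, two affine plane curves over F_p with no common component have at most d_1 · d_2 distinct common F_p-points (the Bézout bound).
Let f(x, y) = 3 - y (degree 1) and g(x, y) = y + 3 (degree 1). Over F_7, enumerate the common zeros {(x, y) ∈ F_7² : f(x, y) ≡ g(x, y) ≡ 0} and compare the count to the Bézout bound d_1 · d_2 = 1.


Common zeros: ∅; count = 0; Bézout bound = 1.

deg(f) = 1, deg(g) = 1, so Bézout bound = 1.
Scan x ∈ F_7. For each x, list the y ∈ F_7 with f(x, y) ≡ 0 and those with g(x, y) ≡ 0 (mod 7); the common zeros in that column are the intersection.
  x = 0: f ≡ 0 at y ∈ {3}; g ≡ 0 at y ∈ {4}; common: ∅.
  x = 1: f ≡ 0 at y ∈ {3}; g ≡ 0 at y ∈ {4}; common: ∅.
  x = 2: f ≡ 0 at y ∈ {3}; g ≡ 0 at y ∈ {4}; common: ∅.
  x = 3: f ≡ 0 at y ∈ {3}; g ≡ 0 at y ∈ {4}; common: ∅.
  x = 4: f ≡ 0 at y ∈ {3}; g ≡ 0 at y ∈ {4}; common: ∅.
  x = 5: f ≡ 0 at y ∈ {3}; g ≡ 0 at y ∈ {4}; common: ∅.
  x = 6: f ≡ 0 at y ∈ {3}; g ≡ 0 at y ∈ {4}; common: ∅.
Collecting: common zeros = ∅, so the count is 0.
Comparison with the Bézout bound: 0 ≤ 1 = deg(f)·deg(g), as expected for curves with no common component (the affine F_7-count falls short of the bound because intersections may lie at infinity, over extension fields, or carry multiplicity).


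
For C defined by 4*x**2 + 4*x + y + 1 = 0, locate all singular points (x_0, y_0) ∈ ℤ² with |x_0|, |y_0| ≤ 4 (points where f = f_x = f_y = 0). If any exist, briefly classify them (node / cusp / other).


No singular points in the scanned grid; C is smooth there.

Compute partial derivatives:
  f_x = 8*x + 4.
  f_y = 1.
f_y = 1 is a nonzero constant, so f_y never vanishes: no point (x, y) can satisfy f = f_x = f_y = 0. In particular no (x, y) ∈ {−4, ..., 4}² is singular; the curve is smooth.


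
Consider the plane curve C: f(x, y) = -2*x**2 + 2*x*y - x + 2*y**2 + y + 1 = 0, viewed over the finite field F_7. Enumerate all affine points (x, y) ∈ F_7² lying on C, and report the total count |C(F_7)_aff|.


Affine F_7-points: {(0, 5), (1, 4), (1, 5), (4, 0), (4, 6), (5, 6), (6, 0), (6, 4)}; count = 8.

For each of the 49 pairs (x, y) ∈ F_7², evaluate f(x, y) mod 7. Record the zeros.
  x = 0: [0↦1, 1↦4, 2↦4, 3↦1, 4↦2, 5↦0, 6↦2]  zeros at y ∈ {5}
  x = 1: [0↦5, 1↦3, 2↦5, 3↦4, 4↦0, 5↦0, 6↦4]  zeros at y ∈ {4, 5}
  x = 2: [0↦5, 1↦5, 2↦2, 3↦3, 4↦1, 5↦3, 6↦2]  zeros at y ∈ ∅
  x = 3: [0↦1, 1↦3, 2↦2, 3↦5, 4↦5, 5↦2, 6↦3]  zeros at y ∈ ∅
  x = 4: [0↦0, 1↦4, 2↦5, 3↦3, 4↦5, 5↦4, 6↦0]  zeros at y ∈ {0, 6}
  x = 5: [0↦2, 1↦1, 2↦4, 3↦4, 4↦1, 5↦2, 6↦0]  zeros at y ∈ {6}
  x = 6: [0↦0, 1↦1, 2↦6, 3↦1, 4↦0, 5↦3, 6↦3]  zeros at y ∈ {0, 4}
Collecting zeros: affine points = {(0, 5), (1, 4), (1, 5), (4, 0), (4, 6), (5, 6), (6, 0), (6, 4)}.
Total count |C(F_7)_aff| = 8.


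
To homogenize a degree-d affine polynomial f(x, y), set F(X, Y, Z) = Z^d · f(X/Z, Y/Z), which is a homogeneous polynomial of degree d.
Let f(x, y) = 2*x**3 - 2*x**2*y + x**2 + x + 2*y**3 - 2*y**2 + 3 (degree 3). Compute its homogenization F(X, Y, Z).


F(X, Y, Z) = 2*X**3 - 2*X**2*Y + X**2*Z + X*Z**2 + 2*Y**3 - 2*Y**2*Z + 3*Z**3

deg(f) = 3.
Substitute x = X/Z, y = Y/Z into f, then multiply by Z^3.
  monomial 2·x^3·y^0 ↦ 2·X^3·Y^0·Z^0.
  monomial -2·x^2·y^1 ↦ -2·X^2·Y^1·Z^0.
  monomial 1·x^2·y^0 ↦ 1·X^2·Y^0·Z^1.
  monomial 1·x^1·y^0 ↦ 1·X^1·Y^0·Z^2.
  monomial 2·x^0·y^3 ↦ 2·X^0·Y^3·Z^0.
  monomial -2·x^0·y^2 ↦ -2·X^0·Y^2·Z^1.
  monomial 3·x^0·y^0 ↦ 3·X^0·Y^0·Z^3.
Collecting: F(X, Y, Z) = 2*X**3 - 2*X**2*Y + X**2*Z + X*Z**2 + 2*Y**3 - 2*Y**2*Z + 3*Z**3.


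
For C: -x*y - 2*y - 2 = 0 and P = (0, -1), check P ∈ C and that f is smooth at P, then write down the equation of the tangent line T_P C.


Tangent line at P: x - 2*y - 2 = 0.

Step 1: f(0, -1) = 0, so P lies on C.
Step 2: partial derivatives
  f_x(x, y) = -y, f_y(x, y) = -x - 2.
  f_x(P) = 1, f_y(P) = -2 (gradient nonzero, so P is smooth).
Step 3: tangent line at P: 1·(x − 0) + -2·(y − -1) = 0.
Expanding: x - 2*y - 2 = 0.


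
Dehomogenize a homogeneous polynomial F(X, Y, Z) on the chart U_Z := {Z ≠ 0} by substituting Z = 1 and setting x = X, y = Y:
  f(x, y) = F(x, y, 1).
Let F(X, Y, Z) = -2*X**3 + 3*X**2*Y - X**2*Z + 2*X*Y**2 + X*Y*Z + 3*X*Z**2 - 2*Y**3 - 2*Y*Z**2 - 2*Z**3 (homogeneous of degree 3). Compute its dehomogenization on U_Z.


f(x, y) = -2*x**3 + 3*x**2*y - x**2 + 2*x*y**2 + x*y + 3*x - 2*y**3 - 2*y - 2

On U_Z we set Z = 1. Each monomial c·X^i·Y^j·Z^k in F becomes c·x^i·y^j·1^k = c·x^i·y^j.
Substituting Z = 1: F(X, Y, 1) = -2*x**3 + 3*x**2*y - x**2 + 2*x*y**2 + x*y + 3*x - 2*y**3 - 2*y - 2.
Note: deg(f) ≤ deg(F) = 3; strict inequality happens when F is divisible by Z (lost terms).


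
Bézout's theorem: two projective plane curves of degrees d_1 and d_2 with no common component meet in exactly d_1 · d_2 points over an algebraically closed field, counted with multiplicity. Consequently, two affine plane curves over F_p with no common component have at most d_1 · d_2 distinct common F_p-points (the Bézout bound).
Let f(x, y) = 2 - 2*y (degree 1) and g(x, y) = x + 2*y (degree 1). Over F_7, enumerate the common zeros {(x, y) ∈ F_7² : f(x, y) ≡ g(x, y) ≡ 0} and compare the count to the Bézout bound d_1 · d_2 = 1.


Common zeros: {(5, 1)}; count = 1; Bézout bound = 1.

deg(f) = 1, deg(g) = 1, so Bézout bound = 1.
Scan x ∈ F_7. For each x, list the y ∈ F_7 with f(x, y) ≡ 0 and those with g(x, y) ≡ 0 (mod 7); the common zeros in that column are the intersection.
  x = 0: f ≡ 0 at y ∈ {1}; g ≡ 0 at y ∈ {0}; common: ∅.
  x = 1: f ≡ 0 at y ∈ {1}; g ≡ 0 at y ∈ {3}; common: ∅.
  x = 2: f ≡ 0 at y ∈ {1}; g ≡ 0 at y ∈ {6}; common: ∅.
  x = 3: f ≡ 0 at y ∈ {1}; g ≡ 0 at y ∈ {2}; common: ∅.
  x = 4: f ≡ 0 at y ∈ {1}; g ≡ 0 at y ∈ {5}; common: ∅.
  x = 5: f ≡ 0 at y ∈ {1}; g ≡ 0 at y ∈ {1}; common: {1}.
  x = 6: f ≡ 0 at y ∈ {1}; g ≡ 0 at y ∈ {4}; common: ∅.
Collecting: common zeros = {(5, 1)}, so the count is 1.
Comparison with the Bézout bound: 1 ≤ 1 = deg(f)·deg(g), as expected for curves with no common component (the bound is attained).


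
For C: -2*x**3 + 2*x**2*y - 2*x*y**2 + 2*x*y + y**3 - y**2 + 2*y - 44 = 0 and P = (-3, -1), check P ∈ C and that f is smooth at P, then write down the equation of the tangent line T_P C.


Tangent line at P: -46*x + 7*y - 131 = 0.

Step 1: f(-3, -1) = 0, so P lies on C.
Step 2: partial derivatives
  f_x(x, y) = -6*x**2 + 4*x*y - 2*y**2 + 2*y, f_y(x, y) = 2*x**2 - 4*x*y + 2*x + 3*y**2 - 2*y + 2.
  f_x(P) = -46, f_y(P) = 7 (gradient nonzero, so P is smooth).
Step 3: tangent line at P: -46·(x − -3) + 7·(y − -1) = 0.
Expanding: -46*x + 7*y - 131 = 0.


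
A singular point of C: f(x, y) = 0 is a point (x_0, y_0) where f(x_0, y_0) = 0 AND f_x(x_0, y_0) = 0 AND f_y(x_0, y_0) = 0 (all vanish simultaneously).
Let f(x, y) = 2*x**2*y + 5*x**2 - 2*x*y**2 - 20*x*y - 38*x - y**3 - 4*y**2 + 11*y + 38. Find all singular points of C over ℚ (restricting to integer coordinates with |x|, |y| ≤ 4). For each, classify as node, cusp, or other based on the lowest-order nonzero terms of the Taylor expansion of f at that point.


Singular points: {(2, -3)}; classification: node.

Compute partial derivatives:
  f_x = 4*x*y + 10*x - 2*y**2 - 20*y - 38.
  f_y = 2*x**2 - 4*x*y - 20*x - 3*y**2 - 8*y + 11.
Scan x_0 ∈ {−4, ..., 4}. For each x_0, f_y(x_0, y) is a polynomial in y; find its integer roots y ∈ {−4, ..., 4}, then test f_x and f at those candidates.
  x = -4: f_y(-4, y) = -3*y**2 + 8*y + 123; no integer root y with |y| ≤ 4.
  x = -3: f_y(-3, y) = -3*y**2 + 4*y + 89; no integer root y with |y| ≤ 4.
  x = -2: f_y(-2, y) = 59 - 3*y**2; no integer root y with |y| ≤ 4.
  x = -1: f_y(-1, y) = -3*y**2 - 4*y + 33; no integer root y with |y| ≤ 4.
  x = 0: f_y(0, y) = -3*y**2 - 8*y + 11; vanishes at y ∈ {1}. (0, 1): f_x = -60 ≠ 0.
  x = 1: f_y(1, y) = -3*y**2 - 12*y - 7; no integer root y with |y| ≤ 4.
  x = 2: f_y(2, y) = -3*y**2 - 16*y - 21; vanishes at y ∈ {-3}. (2, -3): f_x = 0, f = 0 — SINGULAR.
  x = 3: f_y(3, y) = -3*y**2 - 20*y - 31; no integer root y with |y| ≤ 4.
  x = 4: f_y(4, y) = -3*y**2 - 24*y - 37; no integer root y with |y| ≤ 4.
Only singular point on the grid: (2, -3).
Classify: substitute x = 2 + u, y = -3 + v and expand: f = 2*u**2*v - u**2 - 2*u*v**2 - v**3 + v**2.
No constant or linear terms (consistent with a singular point). Quadratic part: -u**2 + v**2. Cubic part: 2*u**2*v - 2*u*v**2 - v**3.
The quadratic part v**2 - u**2 = (v − u)(v + u) splits into two distinct linear factors, so there are two distinct tangent lines y − -3 = ±(x − 2) — this is a node (ordinary double point).
Classification: node.


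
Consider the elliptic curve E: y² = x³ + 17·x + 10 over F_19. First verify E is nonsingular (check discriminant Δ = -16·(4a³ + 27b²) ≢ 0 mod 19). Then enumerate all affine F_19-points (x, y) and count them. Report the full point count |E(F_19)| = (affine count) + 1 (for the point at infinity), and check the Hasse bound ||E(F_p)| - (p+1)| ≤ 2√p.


Affine points = {(1, 3), (1, 16), (4, 3), (4, 16), (5, 7), (5, 12), (6, 9), (6, 10), (7, 4), (7, 15), (12, 2), (12, 17), (14, 3), (14, 16), (15, 7), (15, 12), (17, 5), (17, 14), (18, 7), (18, 12)}; affine count = 20; |E(F_19)| = 21.

Discriminant check: Δ ∝ 4a³ + 27b² = 4·17³ + 27·10² = 4·4913 + 27·100 ≡ 8 (mod 19). Nonzero ⇒ E is nonsingular.
For each x ∈ F_19, compute rhs = x³ + 17·x + 10 mod 19, then count y ∈ F_19 with y² ≡ rhs.
  x = 0: rhs = 10, matching y values: none (0 points).
  x = 1: rhs = 9, matching y values: 3, 16 (2 points).
  x = 2: rhs = 14, matching y values: none (0 points).
  x = 3: rhs = 12, matching y values: none (0 points).
  x = 4: rhs = 9, matching y values: 3, 16 (2 points).
  x = 5: rhs = 11, matching y values: 7, 12 (2 points).
  x = 6: rhs = 5, matching y values: 9, 10 (2 points).
  x = 7: rhs = 16, matching y values: 4, 15 (2 points).
  x = 8: rhs = 12, matching y values: none (0 points).
  x = 9: rhs = 18, matching y values: none (0 points).
  x = 10: rhs = 2, matching y values: none (0 points).
  x = 11: rhs = 8, matching y values: none (0 points).
  x = 12: rhs = 4, matching y values: 2, 17 (2 points).
  x = 13: rhs = 15, matching y values: none (0 points).
  x = 14: rhs = 9, matching y values: 3, 16 (2 points).
  x = 15: rhs = 11, matching y values: 7, 12 (2 points).
  x = 16: rhs = 8, matching y values: none (0 points).
  x = 17: rhs = 6, matching y values: 5, 14 (2 points).
  x = 18: rhs = 11, matching y values: 7, 12 (2 points).
Total affine count: 20.
Full point count |E(F_19)| = 20 + 1 = 21.
Hasse bound: |21 − (19+1)| = |1| = 1 ≤ 2√19 ≈ 8.7178 ✓.


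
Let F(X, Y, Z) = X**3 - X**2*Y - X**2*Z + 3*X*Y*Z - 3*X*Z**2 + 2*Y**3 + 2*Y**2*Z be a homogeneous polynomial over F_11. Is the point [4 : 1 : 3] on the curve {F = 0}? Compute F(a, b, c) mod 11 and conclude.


F(4,1,3) ≡ 2 (mod 11); P is NOT on the curve.

Evaluate F(4, 1, 3) term-by-term (mod 11).
  X**3 ↦ 1·64·1·1 = 64
  -X**2*Y ↦ -1·16·1·1 = -16
  -X**2*Z ↦ -1·16·1·3 = -48
  3*X*Y*Z ↦ 3·4·1·3 = 36
  -3*X*Z**2 ↦ -3·4·1·9 = -108
  2*Y**3 ↦ 2·1·1·1 = 2
  2*Y**2*Z ↦ 2·1·1·3 = 6
Sum: F(4, 1, 3) = (64) + (-16) + (-48) + (36) + (-108) + (2) + (6) = -64.
Reducing mod 11: -64 ≡ 2 (mod 11).
Since F(a, b, c) ≡ 2 ≠ 0 (mod 11), P does NOT lie on the curve.


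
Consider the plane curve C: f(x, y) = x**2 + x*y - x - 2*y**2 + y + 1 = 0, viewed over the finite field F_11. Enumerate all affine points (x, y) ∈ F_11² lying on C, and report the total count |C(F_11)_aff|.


Affine F_11-points: {(0, 1), (0, 5), (1, 3), (1, 9), (2, 9), (6, 10), (7, 5), (7, 10), (8, 3), (8, 7)}; count = 10.

For each of the 121 pairs (x, y) ∈ F_11², evaluate f(x, y) mod 11. Record the zeros.
  x = 0: [0↦1, 1↦0, 2↦6, 3↦8, 4↦6, 5↦0, 6↦1, 7↦9, 8↦2, 9↦2, 10↦9]  zeros at y ∈ {1, 5}
  x = 1: [0↦1, 1↦1, 2↦8, 3↦0, 4↦10, 5↦5, 6↦7, 7↦5, 8↦10, 9↦0, 10↦8]  zeros at y ∈ {3, 9}
  x = 2: [0↦3, 1↦4, 2↦1, 3↦5, 4↦5, 5↦1, 6↦4, 7↦3, 8↦9, 9↦0, 10↦9]  zeros at y ∈ {9}
  x = 3: [0↦7, 1↦9, 2↦7, 3↦1, 4↦2, 5↦10, 6↦3, 7↦3, 8↦10, 9↦2, 10↦1]  zeros at y ∈ ∅
  x = 4: [0↦2, 1↦5, 2↦4, 3↦10, 4↦1, 5↦10, 6↦4, 7↦5, 8↦2, 9↦6, 10↦6]  zeros at y ∈ ∅
  x = 5: [0↦10, 1↦3, 2↦3, 3↦10, 4↦2, 5↦1, 6↦7, 7↦9, 8↦7, 9↦1, 10↦2]  zeros at y ∈ ∅
  x = 6: [0↦9, 1↦3, 2↦4, 3↦1, 4↦5, 5↦5, 6↦1, 7↦4, 8↦3, 9↦9, 10↦0]  zeros at y ∈ {10}
  x = 7: [0↦10, 1↦5, 2↦7, 3↦5, 4↦10, 5↦0, 6↦8, 7↦1, 8↦1, 9↦8, 10↦0]  zeros at y ∈ {5, 10}
  x = 8: [0↦2, 1↦9, 2↦1, 3↦0, 4↦6, 5↦8, 6↦6, 7↦0, 8↦1, 9↦9, 10↦2]  zeros at y ∈ {3, 7}
  x = 9: [0↦7, 1↦4, 2↦8, 3↦8, 4↦4, 5↦7, 6↦6, 7↦1, 8↦3, 9↦1, 10↦6]  zeros at y ∈ ∅
  x = 10: [0↦3, 1↦1, 2↦6, 3↦7, 4↦4, 5↦8, 6↦8, 7↦4, 8↦7, 9↦6, 10↦1]  zeros at y ∈ ∅
Collecting zeros: affine points = {(0, 1), (0, 5), (1, 3), (1, 9), (2, 9), (6, 10), (7, 5), (7, 10), (8, 3), (8, 7)}.
Total count |C(F_11)_aff| = 10.


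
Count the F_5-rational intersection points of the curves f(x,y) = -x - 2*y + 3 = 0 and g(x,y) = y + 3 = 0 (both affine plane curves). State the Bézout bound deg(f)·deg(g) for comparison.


Common zeros: {(4, 2)}; count = 1; Bézout bound = 1.

deg(f) = 1, deg(g) = 1, so Bézout bound = 1.
Scan x ∈ F_5. For each x, list the y ∈ F_5 with f(x, y) ≡ 0 and those with g(x, y) ≡ 0 (mod 5); the common zeros in that column are the intersection.
  x = 0: f ≡ 0 at y ∈ {4}; g ≡ 0 at y ∈ {2}; common: ∅.
  x = 1: f ≡ 0 at y ∈ {1}; g ≡ 0 at y ∈ {2}; common: ∅.
  x = 2: f ≡ 0 at y ∈ {3}; g ≡ 0 at y ∈ {2}; common: ∅.
  x = 3: f ≡ 0 at y ∈ {0}; g ≡ 0 at y ∈ {2}; common: ∅.
  x = 4: f ≡ 0 at y ∈ {2}; g ≡ 0 at y ∈ {2}; common: {2}.
Collecting: common zeros = {(4, 2)}, so the count is 1.
Comparison with the Bézout bound: 1 ≤ 1 = deg(f)·deg(g), as expected for curves with no common component (the bound is attained).
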